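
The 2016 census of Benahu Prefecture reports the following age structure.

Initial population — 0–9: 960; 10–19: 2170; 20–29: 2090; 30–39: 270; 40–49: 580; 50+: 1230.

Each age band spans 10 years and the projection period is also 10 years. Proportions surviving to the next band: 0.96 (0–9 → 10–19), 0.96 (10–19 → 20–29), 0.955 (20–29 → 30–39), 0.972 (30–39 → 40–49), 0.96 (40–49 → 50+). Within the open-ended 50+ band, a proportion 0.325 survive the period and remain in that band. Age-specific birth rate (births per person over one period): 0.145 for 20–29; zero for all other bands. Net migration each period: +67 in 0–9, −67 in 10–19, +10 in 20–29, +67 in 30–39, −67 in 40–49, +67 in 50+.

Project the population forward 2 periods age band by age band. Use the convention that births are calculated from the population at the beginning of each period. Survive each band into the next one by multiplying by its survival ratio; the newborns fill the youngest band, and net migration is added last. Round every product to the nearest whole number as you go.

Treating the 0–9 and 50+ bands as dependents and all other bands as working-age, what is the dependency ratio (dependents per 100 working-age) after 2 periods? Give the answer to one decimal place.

18.7

Numbering the bands 1..6 from youngest to oldest:
After projecting period 1:
Births: 2090 × 0.145 = 303
Band 2: 960 × 0.96 = 922
Band 3: 2170 × 0.96 = 2083
Band 4: 2090 × 0.955 = 1996
Band 5: 270 × 0.972 = 262
Band 6: 580 × 0.96 + 1230 × 0.325 = 557 + 400 = 957
Net migration: Band 1 + 67 → 370; Band 2 − 67 → 855; Band 3 + 10 → 2093; Band 4 + 67 → 2063; Band 5 − 67 → 195; Band 6 + 67 → 1024
Giving 370 / 855 / 2093 / 2063 / 195 / 1024.
After projecting period 2:
Births: 2093 × 0.145 = 303
Band 2: 370 × 0.96 = 355
Band 3: 855 × 0.96 = 821
Band 4: 2093 × 0.955 = 1999
Band 5: 2063 × 0.972 = 2005
Band 6: 195 × 0.96 + 1024 × 0.325 = 187 + 333 = 520
Net migration: Band 1 + 67 → 370; Band 2 − 67 → 288; Band 3 + 10 → 831; Band 4 + 67 → 2066; Band 5 − 67 → 1938; Band 6 + 67 → 587
Giving 370 / 288 / 831 / 2066 / 1938 / 587.
Dependents (band 0–9 + band 50+) = 370 + 587 = 957; working-age = 5123; ratio = 957/5123 × 100 = 18.7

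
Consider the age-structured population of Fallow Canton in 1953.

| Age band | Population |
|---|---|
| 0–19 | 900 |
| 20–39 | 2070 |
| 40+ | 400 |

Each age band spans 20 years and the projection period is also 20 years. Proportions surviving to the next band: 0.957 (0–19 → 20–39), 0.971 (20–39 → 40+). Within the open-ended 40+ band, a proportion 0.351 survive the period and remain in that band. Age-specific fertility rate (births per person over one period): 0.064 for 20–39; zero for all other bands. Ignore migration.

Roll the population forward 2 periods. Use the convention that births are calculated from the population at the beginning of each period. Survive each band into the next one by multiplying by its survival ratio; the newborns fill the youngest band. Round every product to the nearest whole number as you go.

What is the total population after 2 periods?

Period 1.
Births: 2070 * 0.064 = 132
20–39: 900 * 0.957 = 861
40+: 2070 * 0.971 + 400 * 0.351 = 2010 + 140 = 2150
End of period: [132, 861, 2150]
Period 2.
Births: 861 * 0.064 = 55
20–39: 132 * 0.957 = 126
40+: 861 * 0.971 + 2150 * 0.351 = 836 + 755 = 1591
End of period: [55, 126, 1591]
Total after period 2: 55 + 126 + 1591 = 1772

1772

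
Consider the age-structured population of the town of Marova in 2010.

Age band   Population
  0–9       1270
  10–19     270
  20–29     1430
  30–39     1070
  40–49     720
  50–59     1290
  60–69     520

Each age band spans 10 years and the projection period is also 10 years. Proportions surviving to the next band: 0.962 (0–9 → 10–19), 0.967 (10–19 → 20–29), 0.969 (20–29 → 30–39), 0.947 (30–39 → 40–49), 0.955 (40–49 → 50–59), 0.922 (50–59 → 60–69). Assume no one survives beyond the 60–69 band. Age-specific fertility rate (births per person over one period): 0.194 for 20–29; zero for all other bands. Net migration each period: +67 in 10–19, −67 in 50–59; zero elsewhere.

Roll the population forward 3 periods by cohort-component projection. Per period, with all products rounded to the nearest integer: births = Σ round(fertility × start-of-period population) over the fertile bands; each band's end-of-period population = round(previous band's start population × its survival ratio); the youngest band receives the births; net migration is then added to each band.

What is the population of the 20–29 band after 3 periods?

322

Let band 1 be 0–9 through band 7 = 60–69.
Period 1:
Births: 1430 × 0.194 = 277
Band 2: 1270 × 0.962 = 1222
Band 3: 270 × 0.967 = 261
Band 4: 1430 × 0.969 = 1386
Band 5: 1070 × 0.947 = 1013
Band 6: 720 × 0.955 = 688
Band 7: 1290 × 0.922 = 1189
Net migration: Band 2 + 67 → 1289; Band 6 − 67 → 621
Population now: 0–9=277, 10–19=1289, 20–29=261, 30–39=1386, 40–49=1013, 50–59=621, 60–69=1189
Period 2:
Births: 261 × 0.194 = 51
Band 2: 277 × 0.962 = 266
Band 3: 1289 × 0.967 = 1246
Band 4: 261 × 0.969 = 253
Band 5: 1386 × 0.947 = 1313
Band 6: 1013 × 0.955 = 967
Band 7: 621 × 0.922 = 573
Net migration: Band 2 + 67 → 333; Band 6 − 67 → 900
Population now: 0–9=51, 10–19=333, 20–29=1246, 30–39=253, 40–49=1313, 50–59=900, 60–69=573
Period 3:
Births: 1246 × 0.194 = 242
Band 2: 51 × 0.962 = 49
Band 3: 333 × 0.967 = 322
Band 4: 1246 × 0.969 = 1207
Band 5: 253 × 0.947 = 240
Band 6: 1313 × 0.955 = 1254
Band 7: 900 × 0.922 = 830
Net migration: Band 2 + 67 → 116; Band 6 − 67 → 1187
Population now: 0–9=242, 10–19=116, 20–29=322, 30–39=1207, 40–49=240, 50–59=1187, 60–69=830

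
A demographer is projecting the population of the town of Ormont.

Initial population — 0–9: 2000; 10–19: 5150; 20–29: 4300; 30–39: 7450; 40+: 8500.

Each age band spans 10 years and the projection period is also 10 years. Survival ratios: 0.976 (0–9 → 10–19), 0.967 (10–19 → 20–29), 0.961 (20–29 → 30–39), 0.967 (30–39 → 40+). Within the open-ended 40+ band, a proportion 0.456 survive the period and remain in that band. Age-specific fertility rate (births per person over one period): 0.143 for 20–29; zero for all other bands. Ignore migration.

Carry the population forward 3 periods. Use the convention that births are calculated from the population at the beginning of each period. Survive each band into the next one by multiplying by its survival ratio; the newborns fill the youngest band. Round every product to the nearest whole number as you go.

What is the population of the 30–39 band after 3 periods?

1814

Let band 1 be 0–9 through band 5 = 40+.
Period 1:
Births: 4300 * 0.143 = 615
Band 2: 2000 * 0.976 = 1952
Band 3: 5150 * 0.967 = 4980
Band 4: 4300 * 0.961 = 4132
Band 5: 7450 * 0.967 + 8500 * 0.456 = 7204 + 3876 = 11080
→ [615, 1952, 4980, 4132, 11080]
Period 2:
Births: 4980 * 0.143 = 712
Band 2: 615 * 0.976 = 600
Band 3: 1952 * 0.967 = 1888
Band 4: 4980 * 0.961 = 4786
Band 5: 4132 * 0.967 + 11080 * 0.456 = 3996 + 5052 = 9048
→ [712, 600, 1888, 4786, 9048]
Period 3:
Births: 1888 * 0.143 = 270
Band 2: 712 * 0.976 = 695
Band 3: 600 * 0.967 = 580
Band 4: 1888 * 0.961 = 1814
Band 5: 4786 * 0.967 + 9048 * 0.456 = 4628 + 4126 = 8754
→ [270, 695, 580, 1814, 8754]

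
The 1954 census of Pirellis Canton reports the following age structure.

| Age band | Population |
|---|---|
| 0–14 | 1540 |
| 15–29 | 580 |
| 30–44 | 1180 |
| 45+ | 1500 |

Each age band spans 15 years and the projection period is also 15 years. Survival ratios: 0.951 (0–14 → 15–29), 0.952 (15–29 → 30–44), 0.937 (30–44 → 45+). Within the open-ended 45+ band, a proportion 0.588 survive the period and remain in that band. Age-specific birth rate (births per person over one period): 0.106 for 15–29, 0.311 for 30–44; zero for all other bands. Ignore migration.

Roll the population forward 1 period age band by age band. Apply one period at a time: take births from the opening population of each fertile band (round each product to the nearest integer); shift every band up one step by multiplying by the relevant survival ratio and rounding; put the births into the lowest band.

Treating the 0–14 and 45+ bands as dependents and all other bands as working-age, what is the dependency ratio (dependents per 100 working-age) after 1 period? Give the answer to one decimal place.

Period 1:
Births: 580 * 0.106 = 61  |  1180 * 0.311 = 367 → 428
15–29: 1540 * 0.951 = 1465
30–44: 580 * 0.952 = 552
45+: 1180 * 0.937 + 1500 * 0.588 = 1106 + 882 = 1988
Giving 428 / 1465 / 552 / 1988.
Dependents (band 0–14 + band 45+) = 428 + 1988 = 2416; working-age = 2017; ratio = 2416/2017 × 100 = 119.8

119.8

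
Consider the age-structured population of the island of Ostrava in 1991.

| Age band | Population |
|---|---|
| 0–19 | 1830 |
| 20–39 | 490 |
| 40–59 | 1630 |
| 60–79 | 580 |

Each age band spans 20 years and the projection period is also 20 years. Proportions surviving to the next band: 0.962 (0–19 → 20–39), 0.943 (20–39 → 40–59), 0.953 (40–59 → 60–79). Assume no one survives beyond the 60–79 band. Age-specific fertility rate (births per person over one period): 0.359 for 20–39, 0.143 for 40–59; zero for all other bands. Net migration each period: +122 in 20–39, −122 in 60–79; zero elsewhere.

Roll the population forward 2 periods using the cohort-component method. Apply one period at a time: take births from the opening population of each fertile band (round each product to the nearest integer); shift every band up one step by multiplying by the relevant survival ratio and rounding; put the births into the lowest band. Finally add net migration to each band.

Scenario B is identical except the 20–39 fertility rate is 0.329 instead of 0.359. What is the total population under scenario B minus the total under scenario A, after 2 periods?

-71

[period 1]
Births: 490 * 0.359 = 176  |  1630 * 0.143 = 233 → 409
20–39: 1830 * 0.962 = 1760
40–59: 490 * 0.943 = 462
60–79: 1630 * 0.953 = 1553
Net migration: 20–39 + 122 → 1882; 60–79 − 122 → 1431
Giving 409 / 1882 / 462 / 1431.
[period 2]
Births: 1882 * 0.359 = 676  |  462 * 0.143 = 66 → 742
20–39: 409 * 0.962 = 393
40–59: 1882 * 0.943 = 1775
60–79: 462 * 0.953 = 440
Net migration: 20–39 + 122 → 515; 60–79 − 122 → 318
Giving 742 / 515 / 1775 / 318.
Scenario A total after 2 periods: 3350
Scenario B projection —
[period 1]
Births: 490 * 0.329 = 161  |  1630 * 0.143 = 233 → 394
20–39: 1830 * 0.962 = 1760
40–59: 490 * 0.943 = 462
60–79: 1630 * 0.953 = 1553
Net migration: 20–39 + 122 → 1882; 60–79 − 122 → 1431
Giving 394 / 1882 / 462 / 1431.
[period 2]
Births: 1882 * 0.329 = 619  |  462 * 0.143 = 66 → 685
20–39: 394 * 0.962 = 379
40–59: 1882 * 0.943 = 1775
60–79: 462 * 0.953 = 440
Net migration: 20–39 + 122 → 501; 60–79 − 122 → 318
Giving 685 / 501 / 1775 / 318.
Scenario B total after 2 periods: 3279
Difference B − A = 3279 − 3350 = -71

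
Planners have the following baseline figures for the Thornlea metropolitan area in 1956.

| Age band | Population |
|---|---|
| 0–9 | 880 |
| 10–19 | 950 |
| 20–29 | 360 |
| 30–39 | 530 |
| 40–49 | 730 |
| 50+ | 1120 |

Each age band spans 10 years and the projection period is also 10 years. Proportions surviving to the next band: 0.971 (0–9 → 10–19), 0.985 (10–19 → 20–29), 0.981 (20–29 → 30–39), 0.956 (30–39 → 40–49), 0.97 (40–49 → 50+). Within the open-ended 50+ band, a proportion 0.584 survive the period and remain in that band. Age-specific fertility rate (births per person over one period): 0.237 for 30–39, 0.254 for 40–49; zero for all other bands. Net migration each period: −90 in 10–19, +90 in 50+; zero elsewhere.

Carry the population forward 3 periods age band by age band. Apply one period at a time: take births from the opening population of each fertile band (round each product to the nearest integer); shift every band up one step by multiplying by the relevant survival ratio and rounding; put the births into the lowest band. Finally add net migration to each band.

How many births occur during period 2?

213

[period 1]
Births: 530 * 0.237 = 126  |  730 * 0.254 = 185 ⇒ total 311
10–19: 880 * 0.971 = 854
20–29: 950 * 0.985 = 936
30–39: 360 * 0.981 = 353
40–49: 530 * 0.956 = 507
50+: 730 * 0.97 + 1120 * 0.584 = 708 + 654 = 1362
Net migration: 10–19 − 90 → 764; 50+ + 90 → 1452
→ [311, 764, 936, 353, 507, 1452]
[period 2]
Births: 353 * 0.237 = 84  |  507 * 0.254 = 129 ⇒ total 213
10–19: 311 * 0.971 = 302
20–29: 764 * 0.985 = 753
30–39: 936 * 0.981 = 918
40–49: 353 * 0.956 = 337
50+: 507 * 0.97 + 1452 * 0.584 = 492 + 848 = 1340
Net migration: 10–19 − 90 → 212; 50+ + 90 → 1430
→ [213, 212, 753, 918, 337, 1430]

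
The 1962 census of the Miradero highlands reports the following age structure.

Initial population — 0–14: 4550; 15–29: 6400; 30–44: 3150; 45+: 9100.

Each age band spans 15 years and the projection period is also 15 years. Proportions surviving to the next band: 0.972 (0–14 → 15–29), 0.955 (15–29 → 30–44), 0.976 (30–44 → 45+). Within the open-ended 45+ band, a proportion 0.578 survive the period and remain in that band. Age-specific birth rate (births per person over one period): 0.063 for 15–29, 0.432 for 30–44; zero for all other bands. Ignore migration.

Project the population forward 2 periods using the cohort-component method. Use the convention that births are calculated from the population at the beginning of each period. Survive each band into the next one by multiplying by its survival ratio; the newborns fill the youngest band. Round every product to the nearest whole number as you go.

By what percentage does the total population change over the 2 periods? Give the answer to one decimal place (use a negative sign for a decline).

Let band 1 be 0–14 through band 4 = 45+.
— Period 1 —
Births: 6400 × 0.063 = 403 ; 3150 × 0.432 = 1361 → total 1764
Band 2: 4550 × 0.972 = 4423
Band 3: 6400 × 0.955 = 6112
Band 4: 3150 × 0.976 + 9100 × 0.578 = 3074 + 5260 = 8334
End of period: [1764, 4423, 6112, 8334]
— Period 2 —
Births: 4423 × 0.063 = 279 ; 6112 × 0.432 = 2640 → total 2919
Band 2: 1764 × 0.972 = 1715
Band 3: 4423 × 0.955 = 4224
Band 4: 6112 × 0.976 + 8334 × 0.578 = 5965 + 4817 = 10782
End of period: [2919, 1715, 4224, 10782]
Total: 23200 → 19640; change = -3560; percentage change = -15.3%

-15.3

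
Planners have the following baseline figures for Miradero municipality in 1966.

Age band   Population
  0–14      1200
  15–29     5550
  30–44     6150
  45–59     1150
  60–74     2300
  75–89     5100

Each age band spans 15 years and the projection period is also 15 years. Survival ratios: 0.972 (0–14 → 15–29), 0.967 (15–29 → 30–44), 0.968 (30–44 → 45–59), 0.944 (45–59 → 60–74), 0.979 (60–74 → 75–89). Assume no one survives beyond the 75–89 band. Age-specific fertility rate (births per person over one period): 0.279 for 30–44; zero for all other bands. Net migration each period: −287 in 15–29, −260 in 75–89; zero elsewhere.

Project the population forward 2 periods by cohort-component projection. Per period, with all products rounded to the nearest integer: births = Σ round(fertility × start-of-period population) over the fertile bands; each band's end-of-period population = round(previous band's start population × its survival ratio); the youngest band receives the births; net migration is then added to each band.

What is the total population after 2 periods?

15346

(Bands numbered youngest = 1 to oldest = 6.)
— Period 1 —
Births: 6150 × 0.279 = 1716
Band 2: 1200 × 0.972 = 1166
Band 3: 5550 × 0.967 = 5367
Band 4: 6150 × 0.968 = 5953
Band 5: 1150 × 0.944 = 1086
Band 6: 2300 × 0.979 = 2252
Net migration: Band 2 − 287 → 879; Band 6 − 260 → 1992
→ [1716, 879, 5367, 5953, 1086, 1992]
— Period 2 —
Births: 5367 × 0.279 = 1497
Band 2: 1716 × 0.972 = 1668
Band 3: 879 × 0.967 = 850
Band 4: 5367 × 0.968 = 5195
Band 5: 5953 × 0.944 = 5620
Band 6: 1086 × 0.979 = 1063
Net migration: Band 2 − 287 → 1381; Band 6 − 260 → 803
→ [1497, 1381, 850, 5195, 5620, 803]
Total after period 2: 1497 + 1381 + 850 + 5195 + 5620 + 803 = 15346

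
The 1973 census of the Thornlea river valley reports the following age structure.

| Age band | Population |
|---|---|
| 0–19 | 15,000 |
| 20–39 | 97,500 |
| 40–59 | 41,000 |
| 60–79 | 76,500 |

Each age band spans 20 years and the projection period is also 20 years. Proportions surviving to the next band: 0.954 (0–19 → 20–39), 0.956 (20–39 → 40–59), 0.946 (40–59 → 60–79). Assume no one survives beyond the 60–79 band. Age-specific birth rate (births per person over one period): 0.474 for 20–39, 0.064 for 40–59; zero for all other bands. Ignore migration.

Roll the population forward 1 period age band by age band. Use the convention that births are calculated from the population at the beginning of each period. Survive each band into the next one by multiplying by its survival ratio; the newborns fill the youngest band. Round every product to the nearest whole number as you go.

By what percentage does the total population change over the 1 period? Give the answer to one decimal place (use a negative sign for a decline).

-15.2

Period 1:
Births: 97500 × 0.474 = 46215, 41000 × 0.064 = 2624 → total 48839
20–39: 15000 × 0.954 = 14310
40–59: 97500 × 0.956 = 93210
60–79: 41000 × 0.946 = 38786
Population now: 0–19=48839, 20–39=14310, 40–59=93210, 60–79=38786
Total: 230000 → 195145; change = -34855; percentage change = -15.2%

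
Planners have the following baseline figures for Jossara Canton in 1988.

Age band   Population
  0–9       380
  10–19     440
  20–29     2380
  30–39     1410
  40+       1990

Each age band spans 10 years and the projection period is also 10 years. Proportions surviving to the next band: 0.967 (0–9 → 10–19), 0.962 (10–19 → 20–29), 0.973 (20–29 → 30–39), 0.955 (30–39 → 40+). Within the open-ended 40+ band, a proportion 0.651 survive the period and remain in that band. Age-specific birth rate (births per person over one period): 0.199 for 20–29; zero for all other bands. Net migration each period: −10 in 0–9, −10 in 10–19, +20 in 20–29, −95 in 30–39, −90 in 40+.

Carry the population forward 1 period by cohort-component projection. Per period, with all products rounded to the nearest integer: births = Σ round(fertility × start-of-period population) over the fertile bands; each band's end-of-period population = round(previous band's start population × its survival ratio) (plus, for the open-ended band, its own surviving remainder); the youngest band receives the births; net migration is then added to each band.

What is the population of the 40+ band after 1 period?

2552

After projecting period 1:
Births: 2380 × 0.199 = 474
10–19: 380 × 0.967 = 367
20–29: 440 × 0.962 = 423
30–39: 2380 × 0.973 = 2316
40+: 1410 × 0.955 + 1990 × 0.651 = 1347 + 1295 = 2642
Net migration: 0–9 − 10 → 464; 10–19 − 10 → 357; 20–29 + 20 → 443; 30–39 − 95 → 2221; 40+ − 90 → 2552
Population now: 0–9=464, 10–19=357, 20–29=443, 30–39=2221, 40+=2552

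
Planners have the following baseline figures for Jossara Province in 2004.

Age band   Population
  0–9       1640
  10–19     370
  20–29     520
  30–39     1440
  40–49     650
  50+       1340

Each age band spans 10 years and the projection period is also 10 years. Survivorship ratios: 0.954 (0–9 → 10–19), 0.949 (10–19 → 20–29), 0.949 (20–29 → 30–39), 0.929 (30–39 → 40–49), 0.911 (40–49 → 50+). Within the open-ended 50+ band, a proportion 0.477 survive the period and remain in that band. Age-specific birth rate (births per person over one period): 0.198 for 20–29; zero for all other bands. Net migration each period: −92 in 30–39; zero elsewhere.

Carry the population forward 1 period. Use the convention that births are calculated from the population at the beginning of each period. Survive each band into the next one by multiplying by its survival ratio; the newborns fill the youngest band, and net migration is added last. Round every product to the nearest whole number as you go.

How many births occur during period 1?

(Bands numbered youngest = 1 to oldest = 6.)
After projecting period 1:
Births: 520 × 0.198 = 103
Band 2: 1640 × 0.954 = 1565
Band 3: 370 × 0.949 = 351
Band 4: 520 × 0.949 = 493
Band 5: 1440 × 0.929 = 1338
Band 6: 650 × 0.911 + 1340 × 0.477 = 592 + 639 = 1231
Net migration: Band 4 − 92 → 401
End of period: [103, 1565, 351, 401, 1338, 1231]

103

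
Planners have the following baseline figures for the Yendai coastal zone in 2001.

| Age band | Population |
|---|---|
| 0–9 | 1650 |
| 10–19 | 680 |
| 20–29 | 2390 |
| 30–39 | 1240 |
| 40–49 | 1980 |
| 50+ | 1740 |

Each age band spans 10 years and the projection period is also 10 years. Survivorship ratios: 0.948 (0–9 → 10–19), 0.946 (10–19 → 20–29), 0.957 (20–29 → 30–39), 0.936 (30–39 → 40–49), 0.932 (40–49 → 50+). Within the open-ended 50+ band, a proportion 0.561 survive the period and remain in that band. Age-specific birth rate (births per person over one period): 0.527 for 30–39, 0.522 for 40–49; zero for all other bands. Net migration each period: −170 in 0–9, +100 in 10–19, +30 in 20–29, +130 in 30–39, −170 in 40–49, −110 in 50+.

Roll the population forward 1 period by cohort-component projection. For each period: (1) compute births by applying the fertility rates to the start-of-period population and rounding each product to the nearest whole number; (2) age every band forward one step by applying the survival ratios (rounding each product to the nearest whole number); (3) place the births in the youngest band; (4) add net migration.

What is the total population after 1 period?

9973

[period 1]
Births: 1240 × 0.527 = 653  |  1980 × 0.522 = 1034 → 1687
10–19: 1650 × 0.948 = 1564
20–29: 680 × 0.946 = 643
30–39: 2390 × 0.957 = 2287
40–49: 1240 × 0.936 = 1161
50+: 1980 × 0.932 + 1740 × 0.561 = 1845 + 976 = 2821
Net migration: 0–9 − 170 → 1517; 10–19 + 100 → 1664; 20–29 + 30 → 673; 30–39 + 130 → 2417; 40–49 − 170 → 991; 50+ − 110 → 2711
→ [1517, 1664, 673, 2417, 991, 2711]
Total after period 1: 1517 + 1664 + 673 + 2417 + 991 + 2711 = 9973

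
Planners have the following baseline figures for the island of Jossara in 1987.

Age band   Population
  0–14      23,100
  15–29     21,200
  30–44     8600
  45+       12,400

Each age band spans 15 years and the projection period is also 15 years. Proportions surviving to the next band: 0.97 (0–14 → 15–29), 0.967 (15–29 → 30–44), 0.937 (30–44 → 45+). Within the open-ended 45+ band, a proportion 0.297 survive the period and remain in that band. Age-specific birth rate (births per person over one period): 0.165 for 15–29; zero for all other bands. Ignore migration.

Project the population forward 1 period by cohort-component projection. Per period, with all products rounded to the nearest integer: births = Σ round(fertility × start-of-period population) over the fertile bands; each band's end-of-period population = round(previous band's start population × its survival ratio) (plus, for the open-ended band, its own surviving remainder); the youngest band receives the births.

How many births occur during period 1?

3498

Period 1.
Births: 21200 * 0.165 = 3498
15–29: 23100 * 0.97 = 22407
30–44: 21200 * 0.967 = 20500
45+: 8600 * 0.937 + 12400 * 0.297 = 8058 + 3683 = 11741
→ [3498, 22407, 20500, 11741]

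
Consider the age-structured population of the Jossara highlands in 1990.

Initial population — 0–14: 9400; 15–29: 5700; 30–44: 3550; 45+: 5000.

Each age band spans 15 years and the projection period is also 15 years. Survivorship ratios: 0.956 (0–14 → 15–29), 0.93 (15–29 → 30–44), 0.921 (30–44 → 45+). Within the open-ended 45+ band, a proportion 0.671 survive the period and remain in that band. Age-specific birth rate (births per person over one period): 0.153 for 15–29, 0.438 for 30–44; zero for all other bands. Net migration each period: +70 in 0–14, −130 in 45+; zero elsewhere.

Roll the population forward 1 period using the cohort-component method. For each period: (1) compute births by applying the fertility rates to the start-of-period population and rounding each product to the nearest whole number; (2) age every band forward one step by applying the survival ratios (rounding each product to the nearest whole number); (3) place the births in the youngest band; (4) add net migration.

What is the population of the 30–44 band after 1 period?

Numbering the groups 1..4 from youngest to oldest:
[period 1]
Births: 5700 × 0.153 = 872  |  3550 × 0.438 = 1555 — total 2427
Group 2: 9400 × 0.956 = 8986
Group 3: 5700 × 0.93 = 5301
Group 4: 3550 × 0.921 + 5000 × 0.671 = 3270 + 3355 = 6625
Net migration: Group 1 + 70 → 2497; Group 4 − 130 → 6495
Giving 2497 / 8986 / 5301 / 6495.

5301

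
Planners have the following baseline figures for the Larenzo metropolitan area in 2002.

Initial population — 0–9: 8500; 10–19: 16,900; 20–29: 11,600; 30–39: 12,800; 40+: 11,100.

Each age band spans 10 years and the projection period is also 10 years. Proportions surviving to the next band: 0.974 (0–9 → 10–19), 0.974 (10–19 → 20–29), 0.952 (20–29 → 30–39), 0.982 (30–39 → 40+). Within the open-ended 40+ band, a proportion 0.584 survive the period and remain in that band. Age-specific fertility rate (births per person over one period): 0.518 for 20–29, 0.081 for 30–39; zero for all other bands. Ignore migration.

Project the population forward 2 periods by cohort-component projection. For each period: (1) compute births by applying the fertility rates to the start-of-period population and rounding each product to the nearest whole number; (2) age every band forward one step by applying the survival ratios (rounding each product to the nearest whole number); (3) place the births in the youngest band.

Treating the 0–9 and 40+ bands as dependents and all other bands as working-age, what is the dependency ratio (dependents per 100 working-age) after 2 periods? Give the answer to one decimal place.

102.6

— Period 1 —
Births: 11600 × 0.518 = 6009  |  12800 × 0.081 = 1037 ⇒ total 7046
10–19: 8500 × 0.974 = 8279
20–29: 16900 × 0.974 = 16461
30–39: 11600 × 0.952 = 11043
40+: 12800 × 0.982 + 11100 × 0.584 = 12570 + 6482 = 19052
→ [7046, 8279, 16461, 11043, 19052]
— Period 2 —
Births: 16461 × 0.518 = 8527  |  11043 × 0.081 = 894 ⇒ total 9421
10–19: 7046 × 0.974 = 6863
20–29: 8279 × 0.974 = 8064
30–39: 16461 × 0.952 = 15671
40+: 11043 × 0.982 + 19052 × 0.584 = 10844 + 11126 = 21970
→ [9421, 6863, 8064, 15671, 21970]
Dependents (band 0–9 + band 40+) = 9421 + 21970 = 31391; working-age = 30598; ratio = 31391/30598 × 100 = 102.6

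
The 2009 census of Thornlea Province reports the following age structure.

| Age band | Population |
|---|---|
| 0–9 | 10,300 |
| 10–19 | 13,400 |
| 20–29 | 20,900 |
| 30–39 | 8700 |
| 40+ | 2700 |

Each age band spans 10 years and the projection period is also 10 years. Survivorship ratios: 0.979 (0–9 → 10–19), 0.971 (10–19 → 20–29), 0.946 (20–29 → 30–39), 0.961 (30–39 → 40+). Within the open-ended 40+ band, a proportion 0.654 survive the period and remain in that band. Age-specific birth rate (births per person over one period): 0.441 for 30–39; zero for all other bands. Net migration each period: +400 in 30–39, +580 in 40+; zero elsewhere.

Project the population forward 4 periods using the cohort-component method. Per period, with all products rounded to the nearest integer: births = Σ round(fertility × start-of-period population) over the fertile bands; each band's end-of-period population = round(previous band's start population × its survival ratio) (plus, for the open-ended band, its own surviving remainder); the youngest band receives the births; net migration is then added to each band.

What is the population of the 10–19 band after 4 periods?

Let band 1 be 0–9 through band 5 = 40+.
— Period 1 —
Births: 8700 * 0.441 = 3837
Band 2: 10300 * 0.979 = 10084
Band 3: 13400 * 0.971 = 13011
Band 4: 20900 * 0.946 = 19771
Band 5: 8700 * 0.961 + 2700 * 0.654 = 8361 + 1766 = 10127
Net migration: Band 4 + 400 → 20171; Band 5 + 580 → 10707
→ [3837, 10084, 13011, 20171, 10707]
— Period 2 —
Births: 20171 * 0.441 = 8895
Band 2: 3837 * 0.979 = 3756
Band 3: 10084 * 0.971 = 9792
Band 4: 13011 * 0.946 = 12308
Band 5: 20171 * 0.961 + 10707 * 0.654 = 19384 + 7002 = 26386
Net migration: Band 4 + 400 → 12708; Band 5 + 580 → 26966
→ [8895, 3756, 9792, 12708, 26966]
— Period 3 —
Births: 12708 * 0.441 = 5604
Band 2: 8895 * 0.979 = 8708
Band 3: 3756 * 0.971 = 3647
Band 4: 9792 * 0.946 = 9263
Band 5: 12708 * 0.961 + 26966 * 0.654 = 12212 + 17636 = 29848
Net migration: Band 4 + 400 → 9663; Band 5 + 580 → 30428
→ [5604, 8708, 3647, 9663, 30428]
— Period 4 —
Births: 9663 * 0.441 = 4261
Band 2: 5604 * 0.979 = 5486
Band 3: 8708 * 0.971 = 8455
Band 4: 3647 * 0.946 = 3450
Band 5: 9663 * 0.961 + 30428 * 0.654 = 9286 + 19900 = 29186
Net migration: Band 4 + 400 → 3850; Band 5 + 580 → 29766
→ [4261, 5486, 8455, 3850, 29766]

5486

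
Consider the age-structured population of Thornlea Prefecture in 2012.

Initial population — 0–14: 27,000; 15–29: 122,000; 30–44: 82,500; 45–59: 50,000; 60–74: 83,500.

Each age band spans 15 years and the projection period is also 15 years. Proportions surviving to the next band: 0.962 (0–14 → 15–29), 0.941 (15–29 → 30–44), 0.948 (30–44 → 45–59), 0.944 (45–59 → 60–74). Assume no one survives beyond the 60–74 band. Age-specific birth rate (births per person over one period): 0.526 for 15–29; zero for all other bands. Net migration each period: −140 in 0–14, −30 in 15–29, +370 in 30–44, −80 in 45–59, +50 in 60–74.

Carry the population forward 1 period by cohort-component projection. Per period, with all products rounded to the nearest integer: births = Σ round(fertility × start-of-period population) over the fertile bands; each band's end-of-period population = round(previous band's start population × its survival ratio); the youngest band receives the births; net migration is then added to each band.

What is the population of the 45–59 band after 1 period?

Call the groups 1 to 5, youngest first.
[period 1]
Births: 122000 × 0.526 = 64172
Group 2: 27000 × 0.962 = 25974
Group 3: 122000 × 0.941 = 114802
Group 4: 82500 × 0.948 = 78210
Group 5: 50000 × 0.944 = 47200
Net migration: Group 1 − 140 → 64032; Group 2 − 30 → 25944; Group 3 + 370 → 115172; Group 4 − 80 → 78130; Group 5 + 50 → 47250
End of period: [64032, 25944, 115172, 78130, 47250]

78130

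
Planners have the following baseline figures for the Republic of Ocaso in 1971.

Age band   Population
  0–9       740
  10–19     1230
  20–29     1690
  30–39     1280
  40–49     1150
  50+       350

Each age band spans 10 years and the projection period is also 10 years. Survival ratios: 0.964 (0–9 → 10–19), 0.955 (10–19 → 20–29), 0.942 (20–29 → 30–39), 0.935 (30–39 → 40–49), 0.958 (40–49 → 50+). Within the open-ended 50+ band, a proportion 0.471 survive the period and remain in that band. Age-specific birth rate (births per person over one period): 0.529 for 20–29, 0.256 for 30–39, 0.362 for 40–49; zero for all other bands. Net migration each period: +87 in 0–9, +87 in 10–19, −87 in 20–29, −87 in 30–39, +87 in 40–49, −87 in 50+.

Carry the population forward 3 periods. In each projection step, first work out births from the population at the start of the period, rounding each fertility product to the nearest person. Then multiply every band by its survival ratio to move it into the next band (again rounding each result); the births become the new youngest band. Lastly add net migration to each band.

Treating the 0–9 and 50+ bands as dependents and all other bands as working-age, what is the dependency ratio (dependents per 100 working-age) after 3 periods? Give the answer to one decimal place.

Let band 1 be 0–9 through band 6 = 50+.
Period 1.
Births: 1690 * 0.529 = 894 ; 1280 * 0.256 = 328 ; 1150 * 0.362 = 416 → total 1638
Band 2: 740 * 0.964 = 713
Band 3: 1230 * 0.955 = 1175
Band 4: 1690 * 0.942 = 1592
Band 5: 1280 * 0.935 = 1197
Band 6: 1150 * 0.958 + 350 * 0.471 = 1102 + 165 = 1267
Net migration: Band 1 + 87 → 1725; Band 2 + 87 → 800; Band 3 − 87 → 1088; Band 4 − 87 → 1505; Band 5 + 87 → 1284; Band 6 − 87 → 1180
Population now: 0–9=1725, 10–19=800, 20–29=1088, 30–39=1505, 40–49=1284, 50+=1180
Period 2.
Births: 1088 * 0.529 = 576 ; 1505 * 0.256 = 385 ; 1284 * 0.362 = 465 → total 1426
Band 2: 1725 * 0.964 = 1663
Band 3: 800 * 0.955 = 764
Band 4: 1088 * 0.942 = 1025
Band 5: 1505 * 0.935 = 1407
Band 6: 1284 * 0.958 + 1180 * 0.471 = 1230 + 556 = 1786
Net migration: Band 1 + 87 → 1513; Band 2 + 87 → 1750; Band 3 − 87 → 677; Band 4 − 87 → 938; Band 5 + 87 → 1494; Band 6 − 87 → 1699
Population now: 0–9=1513, 10–19=1750, 20–29=677, 30–39=938, 40–49=1494, 50+=1699
Period 3.
Births: 677 * 0.529 = 358 ; 938 * 0.256 = 240 ; 1494 * 0.362 = 541 → total 1139
Band 2: 1513 * 0.964 = 1459
Band 3: 1750 * 0.955 = 1671
Band 4: 677 * 0.942 = 638
Band 5: 938 * 0.935 = 877
Band 6: 1494 * 0.958 + 1699 * 0.471 = 1431 + 800 = 2231
Net migration: Band 1 + 87 → 1226; Band 2 + 87 → 1546; Band 3 − 87 → 1584; Band 4 − 87 → 551; Band 5 + 87 → 964; Band 6 − 87 → 2144
Population now: 0–9=1226, 10–19=1546, 20–29=1584, 30–39=551, 40–49=964, 50+=2144
Dependents (band 0–9 + band 50+) = 1226 + 2144 = 3370; working-age = 4645; ratio = 3370/4645 × 100 = 72.6

72.6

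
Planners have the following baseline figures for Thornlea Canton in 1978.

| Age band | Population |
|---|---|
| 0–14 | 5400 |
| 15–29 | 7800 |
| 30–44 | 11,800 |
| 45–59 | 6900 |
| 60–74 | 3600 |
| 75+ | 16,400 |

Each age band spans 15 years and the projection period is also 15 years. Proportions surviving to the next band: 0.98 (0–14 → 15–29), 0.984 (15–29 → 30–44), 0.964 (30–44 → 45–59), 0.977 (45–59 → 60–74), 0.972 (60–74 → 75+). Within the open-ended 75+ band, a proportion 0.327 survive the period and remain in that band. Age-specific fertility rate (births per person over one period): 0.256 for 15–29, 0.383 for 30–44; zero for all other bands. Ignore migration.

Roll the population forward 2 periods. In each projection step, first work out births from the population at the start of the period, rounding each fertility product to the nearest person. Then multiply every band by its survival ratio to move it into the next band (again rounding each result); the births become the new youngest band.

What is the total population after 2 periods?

43850

Call the bands 1 to 6, youngest first.
After projecting period 1:
Births: 7800 × 0.256 = 1997  |  11800 × 0.383 = 4519 ⇒ total 6516
Band 2: 5400 × 0.98 = 5292
Band 3: 7800 × 0.984 = 7675
Band 4: 11800 × 0.964 = 11375
Band 5: 6900 × 0.977 = 6741
Band 6: 3600 × 0.972 + 16400 × 0.327 = 3499 + 5363 = 8862
→ [6516, 5292, 7675, 11375, 6741, 8862]
After projecting period 2:
Births: 5292 × 0.256 = 1355  |  7675 × 0.383 = 2940 ⇒ total 4295
Band 2: 6516 × 0.98 = 6386
Band 3: 5292 × 0.984 = 5207
Band 4: 7675 × 0.964 = 7399
Band 5: 11375 × 0.977 = 11113
Band 6: 6741 × 0.972 + 8862 × 0.327 = 6552 + 2898 = 9450
→ [4295, 6386, 5207, 7399, 11113, 9450]
Total after period 2: 4295 + 6386 + 5207 + 7399 + 11113 + 9450 = 43850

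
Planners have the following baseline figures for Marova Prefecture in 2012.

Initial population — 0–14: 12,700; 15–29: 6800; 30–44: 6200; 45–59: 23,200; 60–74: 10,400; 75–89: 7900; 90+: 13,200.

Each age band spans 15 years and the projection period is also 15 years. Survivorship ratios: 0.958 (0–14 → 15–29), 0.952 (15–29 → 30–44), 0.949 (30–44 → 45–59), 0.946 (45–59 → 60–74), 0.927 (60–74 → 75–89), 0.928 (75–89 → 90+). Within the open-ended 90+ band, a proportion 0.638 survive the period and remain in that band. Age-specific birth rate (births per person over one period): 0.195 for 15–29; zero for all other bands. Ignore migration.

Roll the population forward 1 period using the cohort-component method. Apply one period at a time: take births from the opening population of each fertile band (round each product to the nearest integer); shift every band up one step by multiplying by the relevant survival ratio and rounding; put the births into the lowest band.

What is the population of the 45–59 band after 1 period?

5884

Let group 1 be 0–14 through group 7 = 90+.
— Period 1 —
Births: 6800 × 0.195 = 1326
Group 2: 12700 × 0.958 = 12167
Group 3: 6800 × 0.952 = 6474
Group 4: 6200 × 0.949 = 5884
Group 5: 23200 × 0.946 = 21947
Group 6: 10400 × 0.927 = 9641
Group 7: 7900 × 0.928 + 13200 × 0.638 = 7331 + 8422 = 15753
Population now: 0–14=1326, 15–29=12167, 30–44=6474, 45–59=5884, 60–74=21947, 75–89=9641, 90+=15753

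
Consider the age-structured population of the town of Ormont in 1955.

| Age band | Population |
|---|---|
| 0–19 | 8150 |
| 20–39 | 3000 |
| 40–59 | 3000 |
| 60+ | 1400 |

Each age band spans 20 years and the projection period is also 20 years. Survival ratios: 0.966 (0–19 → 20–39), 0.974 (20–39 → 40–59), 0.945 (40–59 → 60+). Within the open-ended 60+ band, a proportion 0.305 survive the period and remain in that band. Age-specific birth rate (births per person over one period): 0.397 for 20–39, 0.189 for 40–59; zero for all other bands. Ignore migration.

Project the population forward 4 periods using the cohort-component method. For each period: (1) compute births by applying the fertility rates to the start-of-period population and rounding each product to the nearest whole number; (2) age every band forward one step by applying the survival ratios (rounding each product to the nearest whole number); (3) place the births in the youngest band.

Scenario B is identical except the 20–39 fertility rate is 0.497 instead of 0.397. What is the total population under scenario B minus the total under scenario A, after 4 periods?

Period 1.
Births: 3000 × 0.397 = 1191 ; 3000 × 0.189 = 567 → total 1758
20–39: 8150 × 0.966 = 7873
40–59: 3000 × 0.974 = 2922
60+: 3000 × 0.945 + 1400 × 0.305 = 2835 + 427 = 3262
→ [1758, 7873, 2922, 3262]
Period 2.
Births: 7873 × 0.397 = 3126 ; 2922 × 0.189 = 552 → total 3678
20–39: 1758 × 0.966 = 1698
40–59: 7873 × 0.974 = 7668
60+: 2922 × 0.945 + 3262 × 0.305 = 2761 + 995 = 3756
→ [3678, 1698, 7668, 3756]
Period 3.
Births: 1698 × 0.397 = 674 ; 7668 × 0.189 = 1449 → total 2123
20–39: 3678 × 0.966 = 3553
40–59: 1698 × 0.974 = 1654
60+: 7668 × 0.945 + 3756 × 0.305 = 7246 + 1146 = 8392
→ [2123, 3553, 1654, 8392]
Period 4.
Births: 3553 × 0.397 = 1411 ; 1654 × 0.189 = 313 → total 1724
20–39: 2123 × 0.966 = 2051
40–59: 3553 × 0.974 = 3461
60+: 1654 × 0.945 + 8392 × 0.305 = 1563 + 2560 = 4123
→ [1724, 2051, 3461, 4123]
Scenario A total after 4 periods: 11359
Scenario B projection —
Period 1.
Births: 3000 × 0.497 = 1491 ; 3000 × 0.189 = 567 → total 2058
20–39: 8150 × 0.966 = 7873
40–59: 3000 × 0.974 = 2922
60+: 3000 × 0.945 + 1400 × 0.305 = 2835 + 427 = 3262
→ [2058, 7873, 2922, 3262]
Period 2.
Births: 7873 × 0.497 = 3913 ; 2922 × 0.189 = 552 → total 4465
20–39: 2058 × 0.966 = 1988
40–59: 7873 × 0.974 = 7668
60+: 2922 × 0.945 + 3262 × 0.305 = 2761 + 995 = 3756
→ [4465, 1988, 7668, 3756]
Period 3.
Births: 1988 × 0.497 = 988 ; 7668 × 0.189 = 1449 → total 2437
20–39: 4465 × 0.966 = 4313
40–59: 1988 × 0.974 = 1936
60+: 7668 × 0.945 + 3756 × 0.305 = 7246 + 1146 = 8392
→ [2437, 4313, 1936, 8392]
Period 4.
Births: 4313 × 0.497 = 2144 ; 1936 × 0.189 = 366 → total 2510
20–39: 2437 × 0.966 = 2354
40–59: 4313 × 0.974 = 4201
60+: 1936 × 0.945 + 8392 × 0.305 = 1830 + 2560 = 4390
→ [2510, 2354, 4201, 4390]
Scenario B total after 4 periods: 13455
Difference B − A = 13455 − 11359 = 2096

2096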